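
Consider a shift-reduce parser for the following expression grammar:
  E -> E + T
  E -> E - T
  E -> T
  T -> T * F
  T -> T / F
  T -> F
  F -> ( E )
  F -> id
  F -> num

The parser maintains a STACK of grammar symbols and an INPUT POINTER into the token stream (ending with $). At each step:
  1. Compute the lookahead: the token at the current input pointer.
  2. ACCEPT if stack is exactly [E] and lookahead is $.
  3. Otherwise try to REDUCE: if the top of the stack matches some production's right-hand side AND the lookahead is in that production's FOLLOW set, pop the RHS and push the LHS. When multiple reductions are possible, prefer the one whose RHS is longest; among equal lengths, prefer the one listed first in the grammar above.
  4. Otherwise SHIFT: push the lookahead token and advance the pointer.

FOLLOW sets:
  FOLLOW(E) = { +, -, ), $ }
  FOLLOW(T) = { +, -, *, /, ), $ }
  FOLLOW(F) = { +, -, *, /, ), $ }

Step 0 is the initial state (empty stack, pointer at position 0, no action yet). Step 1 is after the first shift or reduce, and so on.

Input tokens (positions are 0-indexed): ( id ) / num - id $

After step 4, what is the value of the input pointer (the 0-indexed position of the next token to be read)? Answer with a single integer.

Step 1: shift (. Stack=[(] ptr=1 lookahead=id remaining=[id ) / num - id $]
Step 2: shift id. Stack=[( id] ptr=2 lookahead=) remaining=[) / num - id $]
Step 3: reduce F->id. Stack=[( F] ptr=2 lookahead=) remaining=[) / num - id $]
Step 4: reduce T->F. Stack=[( T] ptr=2 lookahead=) remaining=[) / num - id $]

Answer: 2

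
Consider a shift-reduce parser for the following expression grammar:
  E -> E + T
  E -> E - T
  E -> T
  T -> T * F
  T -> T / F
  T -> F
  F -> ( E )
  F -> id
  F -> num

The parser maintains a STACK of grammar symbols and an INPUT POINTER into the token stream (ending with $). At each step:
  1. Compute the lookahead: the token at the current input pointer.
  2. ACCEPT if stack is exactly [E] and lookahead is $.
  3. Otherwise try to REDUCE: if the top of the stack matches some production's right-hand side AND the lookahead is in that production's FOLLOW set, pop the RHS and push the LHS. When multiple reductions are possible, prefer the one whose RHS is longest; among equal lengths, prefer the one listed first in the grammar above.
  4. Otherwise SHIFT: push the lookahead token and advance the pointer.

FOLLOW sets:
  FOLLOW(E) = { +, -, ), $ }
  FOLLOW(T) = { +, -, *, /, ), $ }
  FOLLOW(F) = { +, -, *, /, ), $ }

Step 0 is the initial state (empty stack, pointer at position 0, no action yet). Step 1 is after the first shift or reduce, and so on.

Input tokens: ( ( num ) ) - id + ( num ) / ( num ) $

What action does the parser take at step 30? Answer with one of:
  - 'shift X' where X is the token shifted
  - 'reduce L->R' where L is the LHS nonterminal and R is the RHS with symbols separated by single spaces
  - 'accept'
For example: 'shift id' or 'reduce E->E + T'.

Step 1: shift (. Stack=[(] ptr=1 lookahead=( remaining=[( num ) ) - id + ( num ) / ( num ) $]
Step 2: shift (. Stack=[( (] ptr=2 lookahead=num remaining=[num ) ) - id + ( num ) / ( num ) $]
Step 3: shift num. Stack=[( ( num] ptr=3 lookahead=) remaining=[) ) - id + ( num ) / ( num ) $]
Step 4: reduce F->num. Stack=[( ( F] ptr=3 lookahead=) remaining=[) ) - id + ( num ) / ( num ) $]
Step 5: reduce T->F. Stack=[( ( T] ptr=3 lookahead=) remaining=[) ) - id + ( num ) / ( num ) $]
Step 6: reduce E->T. Stack=[( ( E] ptr=3 lookahead=) remaining=[) ) - id + ( num ) / ( num ) $]
Step 7: shift ). Stack=[( ( E )] ptr=4 lookahead=) remaining=[) - id + ( num ) / ( num ) $]
Step 8: reduce F->( E ). Stack=[( F] ptr=4 lookahead=) remaining=[) - id + ( num ) / ( num ) $]
Step 9: reduce T->F. Stack=[( T] ptr=4 lookahead=) remaining=[) - id + ( num ) / ( num ) $]
Step 10: reduce E->T. Stack=[( E] ptr=4 lookahead=) remaining=[) - id + ( num ) / ( num ) $]
Step 11: shift ). Stack=[( E )] ptr=5 lookahead=- remaining=[- id + ( num ) / ( num ) $]
Step 12: reduce F->( E ). Stack=[F] ptr=5 lookahead=- remaining=[- id + ( num ) / ( num ) $]
Step 13: reduce T->F. Stack=[T] ptr=5 lookahead=- remaining=[- id + ( num ) / ( num ) $]
Step 14: reduce E->T. Stack=[E] ptr=5 lookahead=- remaining=[- id + ( num ) / ( num ) $]
Step 15: shift -. Stack=[E -] ptr=6 lookahead=id remaining=[id + ( num ) / ( num ) $]
Step 16: shift id. Stack=[E - id] ptr=7 lookahead=+ remaining=[+ ( num ) / ( num ) $]
Step 17: reduce F->id. Stack=[E - F] ptr=7 lookahead=+ remaining=[+ ( num ) / ( num ) $]
Step 18: reduce T->F. Stack=[E - T] ptr=7 lookahead=+ remaining=[+ ( num ) / ( num ) $]
Step 19: reduce E->E - T. Stack=[E] ptr=7 lookahead=+ remaining=[+ ( num ) / ( num ) $]
Step 20: shift +. Stack=[E +] ptr=8 lookahead=( remaining=[( num ) / ( num ) $]
Step 21: shift (. Stack=[E + (] ptr=9 lookahead=num remaining=[num ) / ( num ) $]
Step 22: shift num. Stack=[E + ( num] ptr=10 lookahead=) remaining=[) / ( num ) $]
Step 23: reduce F->num. Stack=[E + ( F] ptr=10 lookahead=) remaining=[) / ( num ) $]
Step 24: reduce T->F. Stack=[E + ( T] ptr=10 lookahead=) remaining=[) / ( num ) $]
Step 25: reduce E->T. Stack=[E + ( E] ptr=10 lookahead=) remaining=[) / ( num ) $]
Step 26: shift ). Stack=[E + ( E )] ptr=11 lookahead=/ remaining=[/ ( num ) $]
Step 27: reduce F->( E ). Stack=[E + F] ptr=11 lookahead=/ remaining=[/ ( num ) $]
Step 28: reduce T->F. Stack=[E + T] ptr=11 lookahead=/ remaining=[/ ( num ) $]
Step 29: shift /. Stack=[E + T /] ptr=12 lookahead=( remaining=[( num ) $]
Step 30: shift (. Stack=[E + T / (] ptr=13 lookahead=num remaining=[num ) $]

Answer: shift (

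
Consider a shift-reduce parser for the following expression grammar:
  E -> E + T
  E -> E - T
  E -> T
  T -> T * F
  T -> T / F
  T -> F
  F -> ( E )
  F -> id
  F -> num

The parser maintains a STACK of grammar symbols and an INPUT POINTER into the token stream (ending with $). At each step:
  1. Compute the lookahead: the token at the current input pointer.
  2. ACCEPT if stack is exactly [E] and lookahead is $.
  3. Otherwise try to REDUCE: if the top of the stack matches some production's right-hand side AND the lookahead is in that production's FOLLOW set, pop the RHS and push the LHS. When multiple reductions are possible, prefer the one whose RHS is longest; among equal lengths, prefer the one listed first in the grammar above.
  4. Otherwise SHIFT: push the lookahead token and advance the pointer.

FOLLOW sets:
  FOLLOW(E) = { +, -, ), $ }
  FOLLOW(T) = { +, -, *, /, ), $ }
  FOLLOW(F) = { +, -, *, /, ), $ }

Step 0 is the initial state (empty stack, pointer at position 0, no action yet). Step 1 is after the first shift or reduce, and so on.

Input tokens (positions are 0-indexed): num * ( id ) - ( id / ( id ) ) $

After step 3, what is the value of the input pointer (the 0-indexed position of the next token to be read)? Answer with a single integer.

Step 1: shift num. Stack=[num] ptr=1 lookahead=* remaining=[* ( id ) - ( id / ( id ) ) $]
Step 2: reduce F->num. Stack=[F] ptr=1 lookahead=* remaining=[* ( id ) - ( id / ( id ) ) $]
Step 3: reduce T->F. Stack=[T] ptr=1 lookahead=* remaining=[* ( id ) - ( id / ( id ) ) $]

Answer: 1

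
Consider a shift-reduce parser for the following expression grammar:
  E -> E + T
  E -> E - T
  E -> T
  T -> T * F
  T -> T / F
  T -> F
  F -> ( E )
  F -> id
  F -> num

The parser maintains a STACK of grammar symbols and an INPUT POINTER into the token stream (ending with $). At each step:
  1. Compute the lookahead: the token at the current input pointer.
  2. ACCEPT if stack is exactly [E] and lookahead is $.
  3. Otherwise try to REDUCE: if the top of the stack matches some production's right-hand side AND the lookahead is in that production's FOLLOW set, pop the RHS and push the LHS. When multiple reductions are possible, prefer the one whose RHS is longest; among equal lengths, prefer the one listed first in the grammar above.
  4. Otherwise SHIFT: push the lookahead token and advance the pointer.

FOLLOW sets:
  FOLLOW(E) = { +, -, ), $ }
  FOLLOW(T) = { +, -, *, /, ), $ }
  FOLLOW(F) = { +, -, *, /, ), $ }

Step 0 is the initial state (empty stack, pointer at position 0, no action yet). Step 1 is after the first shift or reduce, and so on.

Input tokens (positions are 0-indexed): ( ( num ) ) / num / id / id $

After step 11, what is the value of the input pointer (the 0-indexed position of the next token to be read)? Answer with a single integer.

Step 1: shift (. Stack=[(] ptr=1 lookahead=( remaining=[( num ) ) / num / id / id $]
Step 2: shift (. Stack=[( (] ptr=2 lookahead=num remaining=[num ) ) / num / id / id $]
Step 3: shift num. Stack=[( ( num] ptr=3 lookahead=) remaining=[) ) / num / id / id $]
Step 4: reduce F->num. Stack=[( ( F] ptr=3 lookahead=) remaining=[) ) / num / id / id $]
Step 5: reduce T->F. Stack=[( ( T] ptr=3 lookahead=) remaining=[) ) / num / id / id $]
Step 6: reduce E->T. Stack=[( ( E] ptr=3 lookahead=) remaining=[) ) / num / id / id $]
Step 7: shift ). Stack=[( ( E )] ptr=4 lookahead=) remaining=[) / num / id / id $]
Step 8: reduce F->( E ). Stack=[( F] ptr=4 lookahead=) remaining=[) / num / id / id $]
Step 9: reduce T->F. Stack=[( T] ptr=4 lookahead=) remaining=[) / num / id / id $]
Step 10: reduce E->T. Stack=[( E] ptr=4 lookahead=) remaining=[) / num / id / id $]
Step 11: shift ). Stack=[( E )] ptr=5 lookahead=/ remaining=[/ num / id / id $]

Answer: 5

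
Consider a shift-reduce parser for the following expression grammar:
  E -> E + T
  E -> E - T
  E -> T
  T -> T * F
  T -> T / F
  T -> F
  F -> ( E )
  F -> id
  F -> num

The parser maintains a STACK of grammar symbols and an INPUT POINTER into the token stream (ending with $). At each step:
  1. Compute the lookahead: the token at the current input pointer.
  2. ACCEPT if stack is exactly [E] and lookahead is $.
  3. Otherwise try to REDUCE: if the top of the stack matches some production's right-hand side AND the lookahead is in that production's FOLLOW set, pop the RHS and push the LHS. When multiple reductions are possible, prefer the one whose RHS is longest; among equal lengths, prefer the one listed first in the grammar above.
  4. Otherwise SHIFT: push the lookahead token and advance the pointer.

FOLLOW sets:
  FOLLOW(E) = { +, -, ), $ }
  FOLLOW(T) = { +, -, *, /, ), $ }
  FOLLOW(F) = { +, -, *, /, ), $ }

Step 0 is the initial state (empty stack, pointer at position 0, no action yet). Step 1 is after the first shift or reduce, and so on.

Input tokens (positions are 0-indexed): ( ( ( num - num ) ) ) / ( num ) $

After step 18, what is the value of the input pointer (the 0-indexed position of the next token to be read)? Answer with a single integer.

Answer: 8

Derivation:
Step 1: shift (. Stack=[(] ptr=1 lookahead=( remaining=[( ( num - num ) ) ) / ( num ) $]
Step 2: shift (. Stack=[( (] ptr=2 lookahead=( remaining=[( num - num ) ) ) / ( num ) $]
Step 3: shift (. Stack=[( ( (] ptr=3 lookahead=num remaining=[num - num ) ) ) / ( num ) $]
Step 4: shift num. Stack=[( ( ( num] ptr=4 lookahead=- remaining=[- num ) ) ) / ( num ) $]
Step 5: reduce F->num. Stack=[( ( ( F] ptr=4 lookahead=- remaining=[- num ) ) ) / ( num ) $]
Step 6: reduce T->F. Stack=[( ( ( T] ptr=4 lookahead=- remaining=[- num ) ) ) / ( num ) $]
Step 7: reduce E->T. Stack=[( ( ( E] ptr=4 lookahead=- remaining=[- num ) ) ) / ( num ) $]
Step 8: shift -. Stack=[( ( ( E -] ptr=5 lookahead=num remaining=[num ) ) ) / ( num ) $]
Step 9: shift num. Stack=[( ( ( E - num] ptr=6 lookahead=) remaining=[) ) ) / ( num ) $]
Step 10: reduce F->num. Stack=[( ( ( E - F] ptr=6 lookahead=) remaining=[) ) ) / ( num ) $]
Step 11: reduce T->F. Stack=[( ( ( E - T] ptr=6 lookahead=) remaining=[) ) ) / ( num ) $]
Step 12: reduce E->E - T. Stack=[( ( ( E] ptr=6 lookahead=) remaining=[) ) ) / ( num ) $]
Step 13: shift ). Stack=[( ( ( E )] ptr=7 lookahead=) remaining=[) ) / ( num ) $]
Step 14: reduce F->( E ). Stack=[( ( F] ptr=7 lookahead=) remaining=[) ) / ( num ) $]
Step 15: reduce T->F. Stack=[( ( T] ptr=7 lookahead=) remaining=[) ) / ( num ) $]
Step 16: reduce E->T. Stack=[( ( E] ptr=7 lookahead=) remaining=[) ) / ( num ) $]
Step 17: shift ). Stack=[( ( E )] ptr=8 lookahead=) remaining=[) / ( num ) $]
Step 18: reduce F->( E ). Stack=[( F] ptr=8 lookahead=) remaining=[) / ( num ) $]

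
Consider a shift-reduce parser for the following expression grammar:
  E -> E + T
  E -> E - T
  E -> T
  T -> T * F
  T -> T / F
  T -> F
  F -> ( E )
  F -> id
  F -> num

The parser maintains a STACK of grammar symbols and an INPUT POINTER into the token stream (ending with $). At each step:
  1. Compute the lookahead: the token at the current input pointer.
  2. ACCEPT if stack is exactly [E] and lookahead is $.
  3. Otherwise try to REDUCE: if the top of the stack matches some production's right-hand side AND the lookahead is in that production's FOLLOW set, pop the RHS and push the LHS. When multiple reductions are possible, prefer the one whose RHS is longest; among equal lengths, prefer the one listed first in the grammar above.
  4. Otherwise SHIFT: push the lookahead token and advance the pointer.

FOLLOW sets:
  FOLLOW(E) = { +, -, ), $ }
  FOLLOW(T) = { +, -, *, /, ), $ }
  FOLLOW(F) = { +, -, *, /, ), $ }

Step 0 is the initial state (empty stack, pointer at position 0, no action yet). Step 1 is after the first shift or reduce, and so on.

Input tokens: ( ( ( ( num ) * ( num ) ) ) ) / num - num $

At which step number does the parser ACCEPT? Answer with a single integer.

Answer: 43

Derivation:
Step 1: shift (. Stack=[(] ptr=1 lookahead=( remaining=[( ( ( num ) * ( num ) ) ) ) / num - num $]
Step 2: shift (. Stack=[( (] ptr=2 lookahead=( remaining=[( ( num ) * ( num ) ) ) ) / num - num $]
Step 3: shift (. Stack=[( ( (] ptr=3 lookahead=( remaining=[( num ) * ( num ) ) ) ) / num - num $]
Step 4: shift (. Stack=[( ( ( (] ptr=4 lookahead=num remaining=[num ) * ( num ) ) ) ) / num - num $]
Step 5: shift num. Stack=[( ( ( ( num] ptr=5 lookahead=) remaining=[) * ( num ) ) ) ) / num - num $]
Step 6: reduce F->num. Stack=[( ( ( ( F] ptr=5 lookahead=) remaining=[) * ( num ) ) ) ) / num - num $]
Step 7: reduce T->F. Stack=[( ( ( ( T] ptr=5 lookahead=) remaining=[) * ( num ) ) ) ) / num - num $]
Step 8: reduce E->T. Stack=[( ( ( ( E] ptr=5 lookahead=) remaining=[) * ( num ) ) ) ) / num - num $]
Step 9: shift ). Stack=[( ( ( ( E )] ptr=6 lookahead=* remaining=[* ( num ) ) ) ) / num - num $]
Step 10: reduce F->( E ). Stack=[( ( ( F] ptr=6 lookahead=* remaining=[* ( num ) ) ) ) / num - num $]
Step 11: reduce T->F. Stack=[( ( ( T] ptr=6 lookahead=* remaining=[* ( num ) ) ) ) / num - num $]
Step 12: shift *. Stack=[( ( ( T *] ptr=7 lookahead=( remaining=[( num ) ) ) ) / num - num $]
Step 13: shift (. Stack=[( ( ( T * (] ptr=8 lookahead=num remaining=[num ) ) ) ) / num - num $]
Step 14: shift num. Stack=[( ( ( T * ( num] ptr=9 lookahead=) remaining=[) ) ) ) / num - num $]
Step 15: reduce F->num. Stack=[( ( ( T * ( F] ptr=9 lookahead=) remaining=[) ) ) ) / num - num $]
Step 16: reduce T->F. Stack=[( ( ( T * ( T] ptr=9 lookahead=) remaining=[) ) ) ) / num - num $]
Step 17: reduce E->T. Stack=[( ( ( T * ( E] ptr=9 lookahead=) remaining=[) ) ) ) / num - num $]
Step 18: shift ). Stack=[( ( ( T * ( E )] ptr=10 lookahead=) remaining=[) ) ) / num - num $]
Step 19: reduce F->( E ). Stack=[( ( ( T * F] ptr=10 lookahead=) remaining=[) ) ) / num - num $]
Step 20: reduce T->T * F. Stack=[( ( ( T] ptr=10 lookahead=) remaining=[) ) ) / num - num $]
Step 21: reduce E->T. Stack=[( ( ( E] ptr=10 lookahead=) remaining=[) ) ) / num - num $]
Step 22: shift ). Stack=[( ( ( E )] ptr=11 lookahead=) remaining=[) ) / num - num $]
Step 23: reduce F->( E ). Stack=[( ( F] ptr=11 lookahead=) remaining=[) ) / num - num $]
Step 24: reduce T->F. Stack=[( ( T] ptr=11 lookahead=) remaining=[) ) / num - num $]
Step 25: reduce E->T. Stack=[( ( E] ptr=11 lookahead=) remaining=[) ) / num - num $]
Step 26: shift ). Stack=[( ( E )] ptr=12 lookahead=) remaining=[) / num - num $]
Step 27: reduce F->( E ). Stack=[( F] ptr=12 lookahead=) remaining=[) / num - num $]
Step 28: reduce T->F. Stack=[( T] ptr=12 lookahead=) remaining=[) / num - num $]
Step 29: reduce E->T. Stack=[( E] ptr=12 lookahead=) remaining=[) / num - num $]
Step 30: shift ). Stack=[( E )] ptr=13 lookahead=/ remaining=[/ num - num $]
Step 31: reduce F->( E ). Stack=[F] ptr=13 lookahead=/ remaining=[/ num - num $]
Step 32: reduce T->F. Stack=[T] ptr=13 lookahead=/ remaining=[/ num - num $]
Step 33: shift /. Stack=[T /] ptr=14 lookahead=num remaining=[num - num $]
Step 34: shift num. Stack=[T / num] ptr=15 lookahead=- remaining=[- num $]
Step 35: reduce F->num. Stack=[T / F] ptr=15 lookahead=- remaining=[- num $]
Step 36: reduce T->T / F. Stack=[T] ptr=15 lookahead=- remaining=[- num $]
Step 37: reduce E->T. Stack=[E] ptr=15 lookahead=- remaining=[- num $]
Step 38: shift -. Stack=[E -] ptr=16 lookahead=num remaining=[num $]
Step 39: shift num. Stack=[E - num] ptr=17 lookahead=$ remaining=[$]
Step 40: reduce F->num. Stack=[E - F] ptr=17 lookahead=$ remaining=[$]
Step 41: reduce T->F. Stack=[E - T] ptr=17 lookahead=$ remaining=[$]
Step 42: reduce E->E - T. Stack=[E] ptr=17 lookahead=$ remaining=[$]
Step 43: accept. Stack=[E] ptr=17 lookahead=$ remaining=[$]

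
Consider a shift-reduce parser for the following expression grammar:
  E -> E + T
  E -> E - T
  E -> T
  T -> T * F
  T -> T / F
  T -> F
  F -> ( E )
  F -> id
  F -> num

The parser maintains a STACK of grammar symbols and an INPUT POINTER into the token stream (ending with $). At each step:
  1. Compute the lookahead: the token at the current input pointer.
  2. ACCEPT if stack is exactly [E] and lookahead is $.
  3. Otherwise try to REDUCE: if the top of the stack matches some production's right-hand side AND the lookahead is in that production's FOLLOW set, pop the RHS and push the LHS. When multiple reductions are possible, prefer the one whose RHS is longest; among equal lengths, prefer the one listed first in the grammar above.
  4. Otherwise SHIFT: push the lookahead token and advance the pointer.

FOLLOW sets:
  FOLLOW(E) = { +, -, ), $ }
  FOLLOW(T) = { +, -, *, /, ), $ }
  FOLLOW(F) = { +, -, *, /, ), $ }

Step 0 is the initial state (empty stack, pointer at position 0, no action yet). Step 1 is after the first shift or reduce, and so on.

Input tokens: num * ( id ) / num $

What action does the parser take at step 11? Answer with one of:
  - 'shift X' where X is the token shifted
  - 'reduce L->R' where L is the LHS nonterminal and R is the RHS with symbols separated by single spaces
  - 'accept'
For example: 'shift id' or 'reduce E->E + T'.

Answer: reduce F->( E )

Derivation:
Step 1: shift num. Stack=[num] ptr=1 lookahead=* remaining=[* ( id ) / num $]
Step 2: reduce F->num. Stack=[F] ptr=1 lookahead=* remaining=[* ( id ) / num $]
Step 3: reduce T->F. Stack=[T] ptr=1 lookahead=* remaining=[* ( id ) / num $]
Step 4: shift *. Stack=[T *] ptr=2 lookahead=( remaining=[( id ) / num $]
Step 5: shift (. Stack=[T * (] ptr=3 lookahead=id remaining=[id ) / num $]
Step 6: shift id. Stack=[T * ( id] ptr=4 lookahead=) remaining=[) / num $]
Step 7: reduce F->id. Stack=[T * ( F] ptr=4 lookahead=) remaining=[) / num $]
Step 8: reduce T->F. Stack=[T * ( T] ptr=4 lookahead=) remaining=[) / num $]
Step 9: reduce E->T. Stack=[T * ( E] ptr=4 lookahead=) remaining=[) / num $]
Step 10: shift ). Stack=[T * ( E )] ptr=5 lookahead=/ remaining=[/ num $]
Step 11: reduce F->( E ). Stack=[T * F] ptr=5 lookahead=/ remaining=[/ num $]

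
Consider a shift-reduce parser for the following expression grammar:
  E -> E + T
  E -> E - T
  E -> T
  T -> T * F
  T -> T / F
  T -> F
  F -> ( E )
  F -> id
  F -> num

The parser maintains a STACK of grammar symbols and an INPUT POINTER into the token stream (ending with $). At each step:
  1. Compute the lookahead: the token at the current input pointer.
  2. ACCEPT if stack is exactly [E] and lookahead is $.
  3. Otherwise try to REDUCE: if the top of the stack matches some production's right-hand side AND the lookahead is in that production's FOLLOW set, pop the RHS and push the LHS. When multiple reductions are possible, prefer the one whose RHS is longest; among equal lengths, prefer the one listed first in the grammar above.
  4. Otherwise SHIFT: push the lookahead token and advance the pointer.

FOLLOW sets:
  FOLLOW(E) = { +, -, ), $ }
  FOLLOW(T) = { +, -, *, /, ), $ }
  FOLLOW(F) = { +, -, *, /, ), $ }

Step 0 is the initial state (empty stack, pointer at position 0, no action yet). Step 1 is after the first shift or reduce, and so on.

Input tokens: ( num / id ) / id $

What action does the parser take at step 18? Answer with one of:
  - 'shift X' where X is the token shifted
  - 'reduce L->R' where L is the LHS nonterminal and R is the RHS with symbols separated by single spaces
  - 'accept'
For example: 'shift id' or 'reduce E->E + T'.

Step 1: shift (. Stack=[(] ptr=1 lookahead=num remaining=[num / id ) / id $]
Step 2: shift num. Stack=[( num] ptr=2 lookahead=/ remaining=[/ id ) / id $]
Step 3: reduce F->num. Stack=[( F] ptr=2 lookahead=/ remaining=[/ id ) / id $]
Step 4: reduce T->F. Stack=[( T] ptr=2 lookahead=/ remaining=[/ id ) / id $]
Step 5: shift /. Stack=[( T /] ptr=3 lookahead=id remaining=[id ) / id $]
Step 6: shift id. Stack=[( T / id] ptr=4 lookahead=) remaining=[) / id $]
Step 7: reduce F->id. Stack=[( T / F] ptr=4 lookahead=) remaining=[) / id $]
Step 8: reduce T->T / F. Stack=[( T] ptr=4 lookahead=) remaining=[) / id $]
Step 9: reduce E->T. Stack=[( E] ptr=4 lookahead=) remaining=[) / id $]
Step 10: shift ). Stack=[( E )] ptr=5 lookahead=/ remaining=[/ id $]
Step 11: reduce F->( E ). Stack=[F] ptr=5 lookahead=/ remaining=[/ id $]
Step 12: reduce T->F. Stack=[T] ptr=5 lookahead=/ remaining=[/ id $]
Step 13: shift /. Stack=[T /] ptr=6 lookahead=id remaining=[id $]
Step 14: shift id. Stack=[T / id] ptr=7 lookahead=$ remaining=[$]
Step 15: reduce F->id. Stack=[T / F] ptr=7 lookahead=$ remaining=[$]
Step 16: reduce T->T / F. Stack=[T] ptr=7 lookahead=$ remaining=[$]
Step 17: reduce E->T. Stack=[E] ptr=7 lookahead=$ remaining=[$]
Step 18: accept. Stack=[E] ptr=7 lookahead=$ remaining=[$]

Answer: accept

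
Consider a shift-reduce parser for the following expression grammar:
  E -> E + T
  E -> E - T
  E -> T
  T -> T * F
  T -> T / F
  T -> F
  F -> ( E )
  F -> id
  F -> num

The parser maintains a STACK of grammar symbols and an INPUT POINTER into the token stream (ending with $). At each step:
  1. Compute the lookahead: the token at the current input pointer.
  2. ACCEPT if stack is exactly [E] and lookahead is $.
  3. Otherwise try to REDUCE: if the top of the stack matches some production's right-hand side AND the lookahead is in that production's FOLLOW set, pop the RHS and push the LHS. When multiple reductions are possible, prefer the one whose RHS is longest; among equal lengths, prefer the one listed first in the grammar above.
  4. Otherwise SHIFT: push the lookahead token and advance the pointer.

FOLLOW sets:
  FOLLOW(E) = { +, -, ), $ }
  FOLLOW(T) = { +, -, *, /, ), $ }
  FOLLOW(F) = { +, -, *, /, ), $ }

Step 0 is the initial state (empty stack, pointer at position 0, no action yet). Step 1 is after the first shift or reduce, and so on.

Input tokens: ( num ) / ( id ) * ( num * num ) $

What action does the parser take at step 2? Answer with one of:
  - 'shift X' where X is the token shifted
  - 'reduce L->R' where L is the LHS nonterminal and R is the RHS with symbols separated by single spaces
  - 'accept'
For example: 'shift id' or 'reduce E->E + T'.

Answer: shift num

Derivation:
Step 1: shift (. Stack=[(] ptr=1 lookahead=num remaining=[num ) / ( id ) * ( num * num ) $]
Step 2: shift num. Stack=[( num] ptr=2 lookahead=) remaining=[) / ( id ) * ( num * num ) $]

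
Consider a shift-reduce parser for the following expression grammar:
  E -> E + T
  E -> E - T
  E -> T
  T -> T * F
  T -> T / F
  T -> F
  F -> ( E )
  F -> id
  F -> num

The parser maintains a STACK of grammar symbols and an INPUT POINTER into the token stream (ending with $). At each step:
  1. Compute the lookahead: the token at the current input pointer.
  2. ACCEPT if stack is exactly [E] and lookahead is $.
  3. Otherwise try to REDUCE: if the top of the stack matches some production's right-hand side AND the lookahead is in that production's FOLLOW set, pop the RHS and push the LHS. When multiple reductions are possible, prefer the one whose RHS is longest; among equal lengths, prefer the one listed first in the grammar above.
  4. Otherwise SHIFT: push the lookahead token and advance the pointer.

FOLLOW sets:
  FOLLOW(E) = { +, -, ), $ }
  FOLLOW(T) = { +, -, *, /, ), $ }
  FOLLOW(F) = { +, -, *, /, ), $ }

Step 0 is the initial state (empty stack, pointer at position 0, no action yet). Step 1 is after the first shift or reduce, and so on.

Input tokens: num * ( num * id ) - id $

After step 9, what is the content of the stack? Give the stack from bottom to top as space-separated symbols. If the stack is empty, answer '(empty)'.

Answer: T * ( T *

Derivation:
Step 1: shift num. Stack=[num] ptr=1 lookahead=* remaining=[* ( num * id ) - id $]
Step 2: reduce F->num. Stack=[F] ptr=1 lookahead=* remaining=[* ( num * id ) - id $]
Step 3: reduce T->F. Stack=[T] ptr=1 lookahead=* remaining=[* ( num * id ) - id $]
Step 4: shift *. Stack=[T *] ptr=2 lookahead=( remaining=[( num * id ) - id $]
Step 5: shift (. Stack=[T * (] ptr=3 lookahead=num remaining=[num * id ) - id $]
Step 6: shift num. Stack=[T * ( num] ptr=4 lookahead=* remaining=[* id ) - id $]
Step 7: reduce F->num. Stack=[T * ( F] ptr=4 lookahead=* remaining=[* id ) - id $]
Step 8: reduce T->F. Stack=[T * ( T] ptr=4 lookahead=* remaining=[* id ) - id $]
Step 9: shift *. Stack=[T * ( T *] ptr=5 lookahead=id remaining=[id ) - id $]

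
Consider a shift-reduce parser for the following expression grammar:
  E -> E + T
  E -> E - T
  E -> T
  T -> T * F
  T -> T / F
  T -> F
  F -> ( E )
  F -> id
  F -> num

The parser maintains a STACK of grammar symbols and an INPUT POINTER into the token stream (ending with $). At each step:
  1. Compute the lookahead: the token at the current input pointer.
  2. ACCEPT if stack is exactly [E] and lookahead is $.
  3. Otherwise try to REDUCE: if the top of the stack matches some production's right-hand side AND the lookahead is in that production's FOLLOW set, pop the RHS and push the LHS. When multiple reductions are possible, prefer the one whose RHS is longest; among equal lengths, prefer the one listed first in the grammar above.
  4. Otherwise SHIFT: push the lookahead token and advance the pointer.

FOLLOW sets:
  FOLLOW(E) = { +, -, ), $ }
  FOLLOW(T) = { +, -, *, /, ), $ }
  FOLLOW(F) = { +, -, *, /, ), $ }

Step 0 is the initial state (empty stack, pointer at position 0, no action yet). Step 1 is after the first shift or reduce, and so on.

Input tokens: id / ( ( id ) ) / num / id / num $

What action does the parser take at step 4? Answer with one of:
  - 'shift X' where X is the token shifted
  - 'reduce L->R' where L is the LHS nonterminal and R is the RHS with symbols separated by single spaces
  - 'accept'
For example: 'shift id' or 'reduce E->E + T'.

Step 1: shift id. Stack=[id] ptr=1 lookahead=/ remaining=[/ ( ( id ) ) / num / id / num $]
Step 2: reduce F->id. Stack=[F] ptr=1 lookahead=/ remaining=[/ ( ( id ) ) / num / id / num $]
Step 3: reduce T->F. Stack=[T] ptr=1 lookahead=/ remaining=[/ ( ( id ) ) / num / id / num $]
Step 4: shift /. Stack=[T /] ptr=2 lookahead=( remaining=[( ( id ) ) / num / id / num $]

Answer: shift /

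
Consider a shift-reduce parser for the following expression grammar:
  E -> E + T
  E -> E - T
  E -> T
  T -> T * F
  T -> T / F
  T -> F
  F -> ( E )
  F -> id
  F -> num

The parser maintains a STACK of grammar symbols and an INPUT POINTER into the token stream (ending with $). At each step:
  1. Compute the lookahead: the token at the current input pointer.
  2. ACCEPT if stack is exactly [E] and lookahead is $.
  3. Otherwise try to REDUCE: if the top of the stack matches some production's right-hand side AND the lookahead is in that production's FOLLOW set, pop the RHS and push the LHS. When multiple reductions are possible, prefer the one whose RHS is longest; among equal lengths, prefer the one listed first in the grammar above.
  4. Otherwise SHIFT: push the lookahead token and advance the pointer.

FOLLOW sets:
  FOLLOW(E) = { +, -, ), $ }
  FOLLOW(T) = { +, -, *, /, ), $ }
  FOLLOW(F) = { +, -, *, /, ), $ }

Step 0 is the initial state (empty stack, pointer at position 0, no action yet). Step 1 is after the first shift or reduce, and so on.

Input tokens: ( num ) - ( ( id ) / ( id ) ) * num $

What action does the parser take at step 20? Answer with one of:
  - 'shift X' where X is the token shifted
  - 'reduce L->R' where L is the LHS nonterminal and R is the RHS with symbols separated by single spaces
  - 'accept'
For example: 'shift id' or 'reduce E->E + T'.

Answer: shift /

Derivation:
Step 1: shift (. Stack=[(] ptr=1 lookahead=num remaining=[num ) - ( ( id ) / ( id ) ) * num $]
Step 2: shift num. Stack=[( num] ptr=2 lookahead=) remaining=[) - ( ( id ) / ( id ) ) * num $]
Step 3: reduce F->num. Stack=[( F] ptr=2 lookahead=) remaining=[) - ( ( id ) / ( id ) ) * num $]
Step 4: reduce T->F. Stack=[( T] ptr=2 lookahead=) remaining=[) - ( ( id ) / ( id ) ) * num $]
Step 5: reduce E->T. Stack=[( E] ptr=2 lookahead=) remaining=[) - ( ( id ) / ( id ) ) * num $]
Step 6: shift ). Stack=[( E )] ptr=3 lookahead=- remaining=[- ( ( id ) / ( id ) ) * num $]
Step 7: reduce F->( E ). Stack=[F] ptr=3 lookahead=- remaining=[- ( ( id ) / ( id ) ) * num $]
Step 8: reduce T->F. Stack=[T] ptr=3 lookahead=- remaining=[- ( ( id ) / ( id ) ) * num $]
Step 9: reduce E->T. Stack=[E] ptr=3 lookahead=- remaining=[- ( ( id ) / ( id ) ) * num $]
Step 10: shift -. Stack=[E -] ptr=4 lookahead=( remaining=[( ( id ) / ( id ) ) * num $]
Step 11: shift (. Stack=[E - (] ptr=5 lookahead=( remaining=[( id ) / ( id ) ) * num $]
Step 12: shift (. Stack=[E - ( (] ptr=6 lookahead=id remaining=[id ) / ( id ) ) * num $]
Step 13: shift id. Stack=[E - ( ( id] ptr=7 lookahead=) remaining=[) / ( id ) ) * num $]
Step 14: reduce F->id. Stack=[E - ( ( F] ptr=7 lookahead=) remaining=[) / ( id ) ) * num $]
Step 15: reduce T->F. Stack=[E - ( ( T] ptr=7 lookahead=) remaining=[) / ( id ) ) * num $]
Step 16: reduce E->T. Stack=[E - ( ( E] ptr=7 lookahead=) remaining=[) / ( id ) ) * num $]
Step 17: shift ). Stack=[E - ( ( E )] ptr=8 lookahead=/ remaining=[/ ( id ) ) * num $]
Step 18: reduce F->( E ). Stack=[E - ( F] ptr=8 lookahead=/ remaining=[/ ( id ) ) * num $]
Step 19: reduce T->F. Stack=[E - ( T] ptr=8 lookahead=/ remaining=[/ ( id ) ) * num $]
Step 20: shift /. Stack=[E - ( T /] ptr=9 lookahead=( remaining=[( id ) ) * num $]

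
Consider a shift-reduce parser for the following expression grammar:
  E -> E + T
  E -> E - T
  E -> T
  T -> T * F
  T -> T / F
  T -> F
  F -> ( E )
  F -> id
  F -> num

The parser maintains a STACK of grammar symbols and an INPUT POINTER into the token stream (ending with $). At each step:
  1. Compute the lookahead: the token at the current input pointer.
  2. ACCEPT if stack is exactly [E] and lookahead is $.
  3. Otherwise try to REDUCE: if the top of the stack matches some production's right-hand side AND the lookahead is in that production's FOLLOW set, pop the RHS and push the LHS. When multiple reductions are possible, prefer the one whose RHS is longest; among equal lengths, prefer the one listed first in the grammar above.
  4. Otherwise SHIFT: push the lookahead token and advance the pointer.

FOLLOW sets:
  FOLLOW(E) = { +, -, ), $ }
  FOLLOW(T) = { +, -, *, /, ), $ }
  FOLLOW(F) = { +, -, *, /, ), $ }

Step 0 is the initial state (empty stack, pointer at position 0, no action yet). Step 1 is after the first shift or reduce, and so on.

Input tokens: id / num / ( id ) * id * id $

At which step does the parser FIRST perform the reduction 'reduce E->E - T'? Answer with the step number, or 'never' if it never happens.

Step 1: shift id. Stack=[id] ptr=1 lookahead=/ remaining=[/ num / ( id ) * id * id $]
Step 2: reduce F->id. Stack=[F] ptr=1 lookahead=/ remaining=[/ num / ( id ) * id * id $]
Step 3: reduce T->F. Stack=[T] ptr=1 lookahead=/ remaining=[/ num / ( id ) * id * id $]
Step 4: shift /. Stack=[T /] ptr=2 lookahead=num remaining=[num / ( id ) * id * id $]
Step 5: shift num. Stack=[T / num] ptr=3 lookahead=/ remaining=[/ ( id ) * id * id $]
Step 6: reduce F->num. Stack=[T / F] ptr=3 lookahead=/ remaining=[/ ( id ) * id * id $]
Step 7: reduce T->T / F. Stack=[T] ptr=3 lookahead=/ remaining=[/ ( id ) * id * id $]
Step 8: shift /. Stack=[T /] ptr=4 lookahead=( remaining=[( id ) * id * id $]
Step 9: shift (. Stack=[T / (] ptr=5 lookahead=id remaining=[id ) * id * id $]
Step 10: shift id. Stack=[T / ( id] ptr=6 lookahead=) remaining=[) * id * id $]
Step 11: reduce F->id. Stack=[T / ( F] ptr=6 lookahead=) remaining=[) * id * id $]
Step 12: reduce T->F. Stack=[T / ( T] ptr=6 lookahead=) remaining=[) * id * id $]
Step 13: reduce E->T. Stack=[T / ( E] ptr=6 lookahead=) remaining=[) * id * id $]
Step 14: shift ). Stack=[T / ( E )] ptr=7 lookahead=* remaining=[* id * id $]
Step 15: reduce F->( E ). Stack=[T / F] ptr=7 lookahead=* remaining=[* id * id $]
Step 16: reduce T->T / F. Stack=[T] ptr=7 lookahead=* remaining=[* id * id $]
Step 17: shift *. Stack=[T *] ptr=8 lookahead=id remaining=[id * id $]
Step 18: shift id. Stack=[T * id] ptr=9 lookahead=* remaining=[* id $]
Step 19: reduce F->id. Stack=[T * F] ptr=9 lookahead=* remaining=[* id $]
Step 20: reduce T->T * F. Stack=[T] ptr=9 lookahead=* remaining=[* id $]
Step 21: shift *. Stack=[T *] ptr=10 lookahead=id remaining=[id $]
Step 22: shift id. Stack=[T * id] ptr=11 lookahead=$ remaining=[$]
Step 23: reduce F->id. Stack=[T * F] ptr=11 lookahead=$ remaining=[$]
Step 24: reduce T->T * F. Stack=[T] ptr=11 lookahead=$ remaining=[$]
Step 25: reduce E->T. Stack=[E] ptr=11 lookahead=$ remaining=[$]
Step 26: accept. Stack=[E] ptr=11 lookahead=$ remaining=[$]

Answer: never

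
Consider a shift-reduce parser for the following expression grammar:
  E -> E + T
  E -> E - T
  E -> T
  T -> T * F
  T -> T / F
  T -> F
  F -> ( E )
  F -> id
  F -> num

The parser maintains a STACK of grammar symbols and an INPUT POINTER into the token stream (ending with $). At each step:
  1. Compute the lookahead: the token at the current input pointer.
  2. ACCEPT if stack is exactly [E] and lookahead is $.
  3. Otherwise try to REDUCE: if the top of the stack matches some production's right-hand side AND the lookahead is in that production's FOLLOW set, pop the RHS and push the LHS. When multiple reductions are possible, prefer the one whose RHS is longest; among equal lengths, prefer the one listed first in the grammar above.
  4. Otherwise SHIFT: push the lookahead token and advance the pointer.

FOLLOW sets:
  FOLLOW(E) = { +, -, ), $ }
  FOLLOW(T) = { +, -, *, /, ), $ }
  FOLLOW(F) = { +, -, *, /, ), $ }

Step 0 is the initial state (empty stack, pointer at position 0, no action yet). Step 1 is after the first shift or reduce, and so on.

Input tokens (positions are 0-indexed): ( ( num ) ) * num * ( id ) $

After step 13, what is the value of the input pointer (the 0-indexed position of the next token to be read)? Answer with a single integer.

Answer: 5

Derivation:
Step 1: shift (. Stack=[(] ptr=1 lookahead=( remaining=[( num ) ) * num * ( id ) $]
Step 2: shift (. Stack=[( (] ptr=2 lookahead=num remaining=[num ) ) * num * ( id ) $]
Step 3: shift num. Stack=[( ( num] ptr=3 lookahead=) remaining=[) ) * num * ( id ) $]
Step 4: reduce F->num. Stack=[( ( F] ptr=3 lookahead=) remaining=[) ) * num * ( id ) $]
Step 5: reduce T->F. Stack=[( ( T] ptr=3 lookahead=) remaining=[) ) * num * ( id ) $]
Step 6: reduce E->T. Stack=[( ( E] ptr=3 lookahead=) remaining=[) ) * num * ( id ) $]
Step 7: shift ). Stack=[( ( E )] ptr=4 lookahead=) remaining=[) * num * ( id ) $]
Step 8: reduce F->( E ). Stack=[( F] ptr=4 lookahead=) remaining=[) * num * ( id ) $]
Step 9: reduce T->F. Stack=[( T] ptr=4 lookahead=) remaining=[) * num * ( id ) $]
Step 10: reduce E->T. Stack=[( E] ptr=4 lookahead=) remaining=[) * num * ( id ) $]
Step 11: shift ). Stack=[( E )] ptr=5 lookahead=* remaining=[* num * ( id ) $]
Step 12: reduce F->( E ). Stack=[F] ptr=5 lookahead=* remaining=[* num * ( id ) $]
Step 13: reduce T->F. Stack=[T] ptr=5 lookahead=* remaining=[* num * ( id ) $]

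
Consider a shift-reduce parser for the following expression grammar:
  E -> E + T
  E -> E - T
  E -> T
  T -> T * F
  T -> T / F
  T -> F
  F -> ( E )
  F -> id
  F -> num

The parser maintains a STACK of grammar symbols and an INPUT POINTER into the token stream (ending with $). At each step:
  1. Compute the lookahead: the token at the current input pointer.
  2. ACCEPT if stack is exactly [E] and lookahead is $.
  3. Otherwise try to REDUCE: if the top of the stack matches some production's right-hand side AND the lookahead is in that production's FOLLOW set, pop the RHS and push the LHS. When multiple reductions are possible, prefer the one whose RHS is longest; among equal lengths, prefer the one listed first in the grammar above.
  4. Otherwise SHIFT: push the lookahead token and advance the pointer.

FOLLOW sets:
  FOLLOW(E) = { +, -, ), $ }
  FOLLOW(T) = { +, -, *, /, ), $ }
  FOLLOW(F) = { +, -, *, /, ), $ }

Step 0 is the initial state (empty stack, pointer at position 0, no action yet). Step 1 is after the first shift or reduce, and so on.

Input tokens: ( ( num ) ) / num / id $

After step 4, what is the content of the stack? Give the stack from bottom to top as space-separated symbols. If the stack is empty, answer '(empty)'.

Step 1: shift (. Stack=[(] ptr=1 lookahead=( remaining=[( num ) ) / num / id $]
Step 2: shift (. Stack=[( (] ptr=2 lookahead=num remaining=[num ) ) / num / id $]
Step 3: shift num. Stack=[( ( num] ptr=3 lookahead=) remaining=[) ) / num / id $]
Step 4: reduce F->num. Stack=[( ( F] ptr=3 lookahead=) remaining=[) ) / num / id $]

Answer: ( ( F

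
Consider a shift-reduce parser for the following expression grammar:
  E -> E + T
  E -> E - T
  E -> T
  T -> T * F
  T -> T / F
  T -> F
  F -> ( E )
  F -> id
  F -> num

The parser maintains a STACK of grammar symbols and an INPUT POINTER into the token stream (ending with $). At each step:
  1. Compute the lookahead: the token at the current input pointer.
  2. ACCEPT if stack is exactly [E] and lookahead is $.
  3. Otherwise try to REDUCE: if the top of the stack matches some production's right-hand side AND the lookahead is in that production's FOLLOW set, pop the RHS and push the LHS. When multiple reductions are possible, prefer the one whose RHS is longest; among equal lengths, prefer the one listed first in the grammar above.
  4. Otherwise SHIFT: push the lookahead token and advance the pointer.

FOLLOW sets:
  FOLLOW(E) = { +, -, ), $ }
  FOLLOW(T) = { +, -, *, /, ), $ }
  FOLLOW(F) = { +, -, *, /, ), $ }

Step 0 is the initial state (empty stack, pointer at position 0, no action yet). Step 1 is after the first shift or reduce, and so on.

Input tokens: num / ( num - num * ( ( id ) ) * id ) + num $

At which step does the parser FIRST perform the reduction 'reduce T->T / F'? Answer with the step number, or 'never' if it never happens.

Step 1: shift num. Stack=[num] ptr=1 lookahead=/ remaining=[/ ( num - num * ( ( id ) ) * id ) + num $]
Step 2: reduce F->num. Stack=[F] ptr=1 lookahead=/ remaining=[/ ( num - num * ( ( id ) ) * id ) + num $]
Step 3: reduce T->F. Stack=[T] ptr=1 lookahead=/ remaining=[/ ( num - num * ( ( id ) ) * id ) + num $]
Step 4: shift /. Stack=[T /] ptr=2 lookahead=( remaining=[( num - num * ( ( id ) ) * id ) + num $]
Step 5: shift (. Stack=[T / (] ptr=3 lookahead=num remaining=[num - num * ( ( id ) ) * id ) + num $]
Step 6: shift num. Stack=[T / ( num] ptr=4 lookahead=- remaining=[- num * ( ( id ) ) * id ) + num $]
Step 7: reduce F->num. Stack=[T / ( F] ptr=4 lookahead=- remaining=[- num * ( ( id ) ) * id ) + num $]
Step 8: reduce T->F. Stack=[T / ( T] ptr=4 lookahead=- remaining=[- num * ( ( id ) ) * id ) + num $]
Step 9: reduce E->T. Stack=[T / ( E] ptr=4 lookahead=- remaining=[- num * ( ( id ) ) * id ) + num $]
Step 10: shift -. Stack=[T / ( E -] ptr=5 lookahead=num remaining=[num * ( ( id ) ) * id ) + num $]
Step 11: shift num. Stack=[T / ( E - num] ptr=6 lookahead=* remaining=[* ( ( id ) ) * id ) + num $]
Step 12: reduce F->num. Stack=[T / ( E - F] ptr=6 lookahead=* remaining=[* ( ( id ) ) * id ) + num $]
Step 13: reduce T->F. Stack=[T / ( E - T] ptr=6 lookahead=* remaining=[* ( ( id ) ) * id ) + num $]
Step 14: shift *. Stack=[T / ( E - T *] ptr=7 lookahead=( remaining=[( ( id ) ) * id ) + num $]
Step 15: shift (. Stack=[T / ( E - T * (] ptr=8 lookahead=( remaining=[( id ) ) * id ) + num $]
Step 16: shift (. Stack=[T / ( E - T * ( (] ptr=9 lookahead=id remaining=[id ) ) * id ) + num $]
Step 17: shift id. Stack=[T / ( E - T * ( ( id] ptr=10 lookahead=) remaining=[) ) * id ) + num $]
Step 18: reduce F->id. Stack=[T / ( E - T * ( ( F] ptr=10 lookahead=) remaining=[) ) * id ) + num $]
Step 19: reduce T->F. Stack=[T / ( E - T * ( ( T] ptr=10 lookahead=) remaining=[) ) * id ) + num $]
Step 20: reduce E->T. Stack=[T / ( E - T * ( ( E] ptr=10 lookahead=) remaining=[) ) * id ) + num $]
Step 21: shift ). Stack=[T / ( E - T * ( ( E )] ptr=11 lookahead=) remaining=[) * id ) + num $]
Step 22: reduce F->( E ). Stack=[T / ( E - T * ( F] ptr=11 lookahead=) remaining=[) * id ) + num $]
Step 23: reduce T->F. Stack=[T / ( E - T * ( T] ptr=11 lookahead=) remaining=[) * id ) + num $]
Step 24: reduce E->T. Stack=[T / ( E - T * ( E] ptr=11 lookahead=) remaining=[) * id ) + num $]
Step 25: shift ). Stack=[T / ( E - T * ( E )] ptr=12 lookahead=* remaining=[* id ) + num $]
Step 26: reduce F->( E ). Stack=[T / ( E - T * F] ptr=12 lookahead=* remaining=[* id ) + num $]
Step 27: reduce T->T * F. Stack=[T / ( E - T] ptr=12 lookahead=* remaining=[* id ) + num $]
Step 28: shift *. Stack=[T / ( E - T *] ptr=13 lookahead=id remaining=[id ) + num $]
Step 29: shift id. Stack=[T / ( E - T * id] ptr=14 lookahead=) remaining=[) + num $]
Step 30: reduce F->id. Stack=[T / ( E - T * F] ptr=14 lookahead=) remaining=[) + num $]
Step 31: reduce T->T * F. Stack=[T / ( E - T] ptr=14 lookahead=) remaining=[) + num $]
Step 32: reduce E->E - T. Stack=[T / ( E] ptr=14 lookahead=) remaining=[) + num $]
Step 33: shift ). Stack=[T / ( E )] ptr=15 lookahead=+ remaining=[+ num $]
Step 34: reduce F->( E ). Stack=[T / F] ptr=15 lookahead=+ remaining=[+ num $]
Step 35: reduce T->T / F. Stack=[T] ptr=15 lookahead=+ remaining=[+ num $]

Answer: 35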